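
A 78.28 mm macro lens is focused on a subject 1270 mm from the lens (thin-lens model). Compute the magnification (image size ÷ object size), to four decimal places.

Thin lens: 1/f = 1/dₒ + 1/dᵢ → 1/dᵢ = 1/78.28 − 1/1270 = 0.0119873 mm⁻¹, so dᵢ ≈ 83.4219 mm.
Magnification m = dᵢ/dₒ = 83.4219/1270 ≈ 0.06569.

0.0657×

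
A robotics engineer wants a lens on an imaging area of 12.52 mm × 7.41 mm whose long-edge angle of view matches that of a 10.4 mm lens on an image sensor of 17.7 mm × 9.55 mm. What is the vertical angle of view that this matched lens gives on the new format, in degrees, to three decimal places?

53.464°

Equal long-edge AOV ⇒ f₂ = f₁ · 12.52/17.7 = 10.4 × 0.70734 ≈ 7.3564 mm.
Vertical AOV on the new format = 2·arctan(7.41 / (2 × 7.3564)) = 2·arctan(0.50364) ≈ 53.4637°.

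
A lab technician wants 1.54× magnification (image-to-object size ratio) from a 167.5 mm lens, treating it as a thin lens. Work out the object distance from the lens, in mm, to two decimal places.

276.27 mm

With m = dᵢ/dₒ and 1/f = 1/dₒ + 1/dᵢ, substituting dᵢ = m·dₒ gives 1/f = (1 + 1/m)/dₒ, hence dₒ = f·(1 + 1/m).
dₒ = 167.5 × (1 + 1/1.54) = 167.5 × 1.64935 ≈ 276.266 mm.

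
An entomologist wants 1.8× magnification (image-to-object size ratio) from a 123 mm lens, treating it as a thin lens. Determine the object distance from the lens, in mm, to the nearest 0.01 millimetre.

With m = dᵢ/dₒ and 1/f = 1/dₒ + 1/dᵢ, substituting dᵢ = m·dₒ gives 1/f = (1 + 1/m)/dₒ, hence dₒ = f·(1 + 1/m).
dₒ = 123 × (1 + 1/1.8) = 123 × 1.55556 ≈ 191.333 mm.

191.33 mm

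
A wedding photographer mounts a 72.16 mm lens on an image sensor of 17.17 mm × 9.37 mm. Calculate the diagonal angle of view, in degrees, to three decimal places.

Sensor diagonal = √(17.17² + 9.37²) = √382.6058 ≈ 19.5603 mm.
Angle of view α = 2·arctan(d/2f) with d = 19.5603 mm and f = 72.16 mm.
d/2f = 0.13553; arctan(0.13553) ≈ 7.7185°, so α ≈ 15.4370°.

15.437°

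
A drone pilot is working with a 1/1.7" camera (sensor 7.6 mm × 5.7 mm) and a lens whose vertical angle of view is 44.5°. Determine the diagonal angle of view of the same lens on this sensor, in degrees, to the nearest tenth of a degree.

68.6°

From the vertical AOV: f = 5.7 / (2·tan(22.25°)) = 5.7 / 0.81822 ≈ 6.9663 mm.
Sensor diagonal = √(7.6² + 5.7²) = √90.2500 ≈ 9.5000 mm.
Diagonal AOV = 2·arctan(9.5000 / (2 × 6.9663)) = 2·arctan(0.68185) ≈ 68.5763°.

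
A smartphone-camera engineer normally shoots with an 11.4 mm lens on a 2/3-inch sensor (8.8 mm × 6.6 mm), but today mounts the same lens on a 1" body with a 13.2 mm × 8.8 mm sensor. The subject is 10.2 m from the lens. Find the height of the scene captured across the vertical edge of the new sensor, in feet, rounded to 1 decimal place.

The focal length stays 11.4 mm; the relevant sensor dimension is now h = 8.8 mm. Object distance dₒ = 10.2 m = 10200 mm.
Thin-lens field height W = h·(dₒ − f)/f = 8.8 × (10200 − 11.4)/11.4 ≈ 7864.884 mm = 7864.884/304.8 ft = 25.8034 ft.

25.8 ft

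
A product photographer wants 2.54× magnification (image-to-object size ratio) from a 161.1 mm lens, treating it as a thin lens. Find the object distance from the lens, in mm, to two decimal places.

224.53 mm

With m = dᵢ/dₒ and 1/f = 1/dₒ + 1/dᵢ, substituting dᵢ = m·dₒ gives 1/f = (1 + 1/m)/dₒ, hence dₒ = f·(1 + 1/m).
dₒ = 161.1 × (1 + 1/2.54) = 161.1 × 1.39370 ≈ 224.525 mm.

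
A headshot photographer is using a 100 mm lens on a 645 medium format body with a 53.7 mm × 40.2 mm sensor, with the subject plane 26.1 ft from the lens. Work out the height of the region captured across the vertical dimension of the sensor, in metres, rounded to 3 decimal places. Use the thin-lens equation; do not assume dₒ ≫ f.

dₒ: 26.1 ft × 304.8 mm/ft = 7955.28 mm.
Similar triangles through the lens centre give W/dₒ = h/dᵢ; with 1/f = 1/dₒ + 1/dᵢ this gives W = h·(dₒ − f)/f.
W = 40.2 mm × (7955.28 − 100) / 100 = 40.2 × 78.5528 ≈ 3157.822 mm = 3.15782 m.

3.158 m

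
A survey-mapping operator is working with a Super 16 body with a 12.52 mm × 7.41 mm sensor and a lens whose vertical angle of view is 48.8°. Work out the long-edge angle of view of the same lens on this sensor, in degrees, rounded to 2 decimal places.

74.94°

From the vertical AOV: f = 7.41 / (2·tan(24.4°)) = 7.41 / 0.90724 ≈ 8.1676 mm.
Long-edge AOV = 2·arctan(12.52 / (2 × 8.1676)) = 2·arctan(0.76644) ≈ 74.9360°.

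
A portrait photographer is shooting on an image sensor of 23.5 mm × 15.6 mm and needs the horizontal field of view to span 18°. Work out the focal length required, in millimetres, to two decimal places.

74.19 mm

From α = 2·arctan(w/2f) we get f = w / (2·tan(α/2)).
With w = 23.5 mm and α/2 = 9°, tan(α/2) ≈ 0.15838, so f ≈ 23.5 / 0.31677 ≈ 74.1866 mm.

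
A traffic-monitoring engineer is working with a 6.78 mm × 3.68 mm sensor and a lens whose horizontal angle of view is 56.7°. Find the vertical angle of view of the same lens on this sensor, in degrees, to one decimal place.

32.6°

From the horizontal AOV: f = 6.78 / (2·tan(28.35°)) = 6.78 / 1.07914 ≈ 6.2828 mm.
Vertical AOV = 2·arctan(3.68 / (2 × 6.2828)) = 2·arctan(0.29286) ≈ 32.6469°.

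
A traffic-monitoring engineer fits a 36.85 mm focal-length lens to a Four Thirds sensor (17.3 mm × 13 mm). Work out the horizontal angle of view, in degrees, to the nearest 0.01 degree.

26.42°

Angle of view α = 2·arctan(w/2f) with w = 17.3 mm and f = 36.85 mm.
w/2f = 0.23474; arctan(0.23474) ≈ 13.2102°, so α ≈ 26.4204°.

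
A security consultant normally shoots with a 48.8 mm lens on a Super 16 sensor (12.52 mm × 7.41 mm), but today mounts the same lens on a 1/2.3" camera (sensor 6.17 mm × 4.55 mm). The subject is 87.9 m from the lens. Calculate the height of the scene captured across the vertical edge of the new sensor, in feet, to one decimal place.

The focal length stays 48.8 mm; the relevant sensor dimension is now h = 4.55 mm. Object distance dₒ = 87.9 m = 87900 mm.
Thin-lens field height W = h·(dₒ − f)/f = 4.55 × (87900 − 48.8)/48.8 ≈ 8191.044 mm = 8191.044/304.8 ft = 26.8735 ft.

26.9 ft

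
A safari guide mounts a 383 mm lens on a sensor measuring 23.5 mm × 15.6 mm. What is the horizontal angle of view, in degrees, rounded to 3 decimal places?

Angle of view α = 2·arctan(w/2f) with w = 23.5 mm and f = 383 mm.
w/2f = 0.03068; arctan(0.03068) ≈ 1.7572°, so α ≈ 3.5144°.

3.514°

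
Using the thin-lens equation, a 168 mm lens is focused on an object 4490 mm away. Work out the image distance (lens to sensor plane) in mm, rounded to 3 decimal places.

174.530 mm

1/dᵢ = 1/f − 1/dₒ = 1/168 − 1/4490 = 0.0057297 mm⁻¹.
dᵢ = 1/0.0057297 ≈ 174.5303 mm.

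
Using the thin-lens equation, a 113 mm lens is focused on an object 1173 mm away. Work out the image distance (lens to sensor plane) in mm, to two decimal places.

1/dᵢ = 1/f − 1/dₒ = 1/113 − 1/1173 = 0.0079970 mm⁻¹.
dᵢ = 1/0.0079970 ≈ 125.0462 mm.

125.05 mm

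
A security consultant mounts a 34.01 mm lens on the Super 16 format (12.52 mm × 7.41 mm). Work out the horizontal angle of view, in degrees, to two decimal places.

20.86°

Angle of view α = 2·arctan(w/2f) with w = 12.52 mm and f = 34.01 mm.
w/2f = 0.18406; arctan(0.18406) ≈ 10.4293°, so α ≈ 20.8587°.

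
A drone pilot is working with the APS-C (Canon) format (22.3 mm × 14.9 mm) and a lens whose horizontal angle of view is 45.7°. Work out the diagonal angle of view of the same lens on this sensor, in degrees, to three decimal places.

From the horizontal AOV: f = 22.3 / (2·tan(22.85°)) = 22.3 / 0.84278 ≈ 26.4601 mm.
Sensor diagonal = √(22.3² + 14.9²) = √719.3000 ≈ 26.8198 mm.
Diagonal AOV = 2·arctan(26.8198 / (2 × 26.4601)) = 2·arctan(0.50680) ≈ 53.7514°.

53.751°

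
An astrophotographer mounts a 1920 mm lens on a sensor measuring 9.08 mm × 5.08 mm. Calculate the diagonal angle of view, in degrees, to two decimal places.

0.31°

Sensor diagonal = √(9.08² + 5.08²) = √108.2528 ≈ 10.4045 mm.
Angle of view α = 2·arctan(d/2f) with d = 10.4045 mm and f = 1920 mm.
d/2f = 0.00271; arctan(0.00271) ≈ 0.1552°, so α ≈ 0.3105°.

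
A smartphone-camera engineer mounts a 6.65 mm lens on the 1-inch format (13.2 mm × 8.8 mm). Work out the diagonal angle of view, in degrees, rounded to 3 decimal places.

Sensor diagonal = √(13.2² + 8.8²) = √251.6800 ≈ 15.8644 mm.
Angle of view α = 2·arctan(d/2f) with d = 15.8644 mm and f = 6.65 mm.
d/2f = 1.19281; arctan(1.19281) ≈ 50.0251°, so α ≈ 100.0502°.

100.050°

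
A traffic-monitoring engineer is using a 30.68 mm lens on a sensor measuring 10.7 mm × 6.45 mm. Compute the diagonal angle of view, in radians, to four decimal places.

Sensor diagonal = √(10.7² + 6.45²) = √156.0925 ≈ 12.4937 mm.
Angle of view α = 2·arctan(d/2f) with d = 12.4937 mm and f = 30.68 mm.
d/2f = 0.20361; arctan(0.20361) ≈ 0.2009 rad, so α ≈ 0.4017 rad.

0.4017 rad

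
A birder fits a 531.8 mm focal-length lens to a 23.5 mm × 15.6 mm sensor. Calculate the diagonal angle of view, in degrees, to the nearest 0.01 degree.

Sensor diagonal = √(23.5² + 15.6²) = √795.6100 ≈ 28.2066 mm.
Angle of view α = 2·arctan(d/2f) with d = 28.2066 mm and f = 531.8 mm.
d/2f = 0.02652; arctan(0.02652) ≈ 1.5191°, so α ≈ 3.0382°.

3.04°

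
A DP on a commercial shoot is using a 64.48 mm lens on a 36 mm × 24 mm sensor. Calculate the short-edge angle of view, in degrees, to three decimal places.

Angle of view α = 2·arctan(h/2f) with h = 24 mm and f = 64.48 mm.
h/2f = 0.18610; arctan(0.18610) ≈ 10.5424°, so α ≈ 21.0848°.

21.085°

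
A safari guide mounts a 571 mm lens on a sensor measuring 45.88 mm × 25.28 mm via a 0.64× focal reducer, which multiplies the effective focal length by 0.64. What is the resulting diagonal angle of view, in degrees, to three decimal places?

Effective focal length f = 571 × 0.64 = 365.44 mm.
Sensor diagonal = √(45.88² + 25.28²) = √2744.0528 ≈ 52.3837 mm.
α = 2·arctan(52.384 / (2 × 365.44)) = 2·arctan(0.07167) ≈ 8.1990°.

8.199°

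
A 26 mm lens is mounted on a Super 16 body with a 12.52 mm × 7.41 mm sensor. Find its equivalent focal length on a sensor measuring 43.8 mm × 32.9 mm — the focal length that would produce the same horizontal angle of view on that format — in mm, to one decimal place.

Equal angle of view means equal width/f ratio, so f₂ = f₁ · (width₂/width₁) = 26 × 43.8/12.52.
f₂ = 26 × 3.49840 ≈ 90.958 mm.

91.0 mm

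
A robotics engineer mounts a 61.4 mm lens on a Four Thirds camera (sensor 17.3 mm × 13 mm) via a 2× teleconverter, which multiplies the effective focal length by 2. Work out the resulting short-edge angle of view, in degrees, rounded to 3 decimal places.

6.060°

Effective focal length f = 61.4 × 2 = 122.8 mm.
α = 2·arctan(13 / (2 × 122.8)) = 2·arctan(0.05293) ≈ 6.0599°.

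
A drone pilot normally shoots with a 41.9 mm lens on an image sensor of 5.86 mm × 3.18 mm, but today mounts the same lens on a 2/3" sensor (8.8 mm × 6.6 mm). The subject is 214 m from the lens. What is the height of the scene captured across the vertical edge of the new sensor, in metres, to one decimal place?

The focal length stays 41.9 mm; the relevant sensor dimension is now h = 6.6 mm. Object distance dₒ = 214 m = 214000 mm.
Thin-lens field height W = h·(dₒ − f)/f = 6.6 × (214000 − 41.9)/41.9 ≈ 33702.231 mm = 33.7022 m.

33.7 m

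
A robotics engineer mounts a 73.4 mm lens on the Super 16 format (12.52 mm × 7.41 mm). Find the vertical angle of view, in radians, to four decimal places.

Angle of view α = 2·arctan(h/2f) with h = 7.41 mm and f = 73.4 mm.
h/2f = 0.05048; arctan(0.05048) ≈ 0.0504 rad, so α ≈ 0.1009 rad.

0.1009 rad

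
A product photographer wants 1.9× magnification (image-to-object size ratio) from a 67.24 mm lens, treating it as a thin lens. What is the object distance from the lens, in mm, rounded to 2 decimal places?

102.63 mm

With m = dᵢ/dₒ and 1/f = 1/dₒ + 1/dᵢ, substituting dᵢ = m·dₒ gives 1/f = (1 + 1/m)/dₒ, hence dₒ = f·(1 + 1/m).
dₒ = 67.24 × (1 + 1/1.9) = 67.24 × 1.52632 ≈ 102.629 mm.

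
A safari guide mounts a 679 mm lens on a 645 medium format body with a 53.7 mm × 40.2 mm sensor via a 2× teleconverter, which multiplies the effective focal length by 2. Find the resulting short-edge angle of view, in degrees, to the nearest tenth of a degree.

1.7°

Effective focal length f = 679 × 2 = 1358 mm.
α = 2·arctan(40.2 / (2 × 1358)) = 2·arctan(0.01480) ≈ 1.6960°.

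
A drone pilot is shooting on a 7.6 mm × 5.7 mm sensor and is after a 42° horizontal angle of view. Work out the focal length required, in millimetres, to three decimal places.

9.899 mm

From α = 2·arctan(w/2f) we get f = w / (2·tan(α/2)).
With w = 7.6 mm and α/2 = 21°, tan(α/2) ≈ 0.38386, so f ≈ 7.6 / 0.76773 ≈ 9.8993 mm.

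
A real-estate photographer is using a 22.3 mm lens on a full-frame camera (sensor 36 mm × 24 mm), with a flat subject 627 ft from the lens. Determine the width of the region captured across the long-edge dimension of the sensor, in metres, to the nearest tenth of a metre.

dₒ: 627 ft × 304.8 mm/ft = 191109.59 mm.
Similar triangles through the lens centre give W/dₒ = w/dᵢ; with 1/f = 1/dₒ + 1/dᵢ this gives W = w·(dₒ − f)/f.
W = 36 mm × (191110 − 22.3) / 22.3 = 36 × 8568.9369 ≈ 308481.730 mm = 308.482 m.

308.5 m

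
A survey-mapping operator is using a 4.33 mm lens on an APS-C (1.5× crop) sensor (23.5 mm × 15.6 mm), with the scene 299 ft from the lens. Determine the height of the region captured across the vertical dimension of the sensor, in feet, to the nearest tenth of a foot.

1077.2 ft

dₒ: 299 ft × 304.8 mm/ft = 91135.20 mm.
Similar triangles through the lens centre give W/dₒ = h/dᵢ; with 1/f = 1/dₒ + 1/dᵢ this gives W = h·(dₒ − f)/f.
W = 15.6 mm × (91135.2 − 4.33) / 4.33 = 15.6 × 21046.3896 ≈ 328323.678 mm = 328323.678/304.8 ft = 1077.18 ft.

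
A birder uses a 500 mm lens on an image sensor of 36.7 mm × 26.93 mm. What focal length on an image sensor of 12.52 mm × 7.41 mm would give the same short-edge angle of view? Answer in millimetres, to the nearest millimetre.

138 mm

Equal angle of view means equal height/f ratio, so f₂ = f₁ · (height₂/height₁) = 500 × 7.41/26.93.
f₂ = 500 × 0.27516 ≈ 137.579 mm.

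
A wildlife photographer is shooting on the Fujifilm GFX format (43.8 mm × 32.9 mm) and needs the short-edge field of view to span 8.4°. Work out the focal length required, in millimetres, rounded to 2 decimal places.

From α = 2·arctan(h/2f) we get f = h / (2·tan(α/2)).
With h = 32.9 mm and α/2 = 4.2°, tan(α/2) ≈ 0.07344, so f ≈ 32.9 / 0.14687 ≈ 224.0064 mm.

224.01 mm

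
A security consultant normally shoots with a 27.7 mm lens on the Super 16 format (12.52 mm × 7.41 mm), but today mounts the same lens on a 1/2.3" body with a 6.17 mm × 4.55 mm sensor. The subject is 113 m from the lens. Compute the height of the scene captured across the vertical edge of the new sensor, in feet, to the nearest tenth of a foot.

The focal length stays 27.7 mm; the relevant sensor dimension is now h = 4.55 mm. Object distance dₒ = 113 m = 113000 mm.
Thin-lens field height W = h·(dₒ − f)/f = 4.55 × (113000 − 27.7)/27.7 ≈ 18556.822 mm = 18556.822/304.8 ft = 60.882 ft.

60.9 ft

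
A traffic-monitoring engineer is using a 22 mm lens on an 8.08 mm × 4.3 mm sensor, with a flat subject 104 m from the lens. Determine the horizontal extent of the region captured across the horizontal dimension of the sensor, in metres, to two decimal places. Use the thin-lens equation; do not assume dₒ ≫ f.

38.19 m

dₒ: 104 m = 104000 mm.
Similar triangles through the lens centre give W/dₒ = w/dᵢ; with 1/f = 1/dₒ + 1/dᵢ this gives W = w·(dₒ − f)/f.
W = 8.08 mm × (104000 − 22) / 22 = 8.08 × 4726.2727 ≈ 38188.284 mm = 38.1883 m.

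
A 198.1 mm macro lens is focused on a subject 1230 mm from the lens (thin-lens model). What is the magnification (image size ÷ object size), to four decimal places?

Thin lens: 1/f = 1/dₒ + 1/dᵢ → 1/dᵢ = 1/198.1 − 1/1230 = 0.0042349 mm⁻¹, so dᵢ ≈ 236.1304 mm.
Magnification m = dᵢ/dₒ = 236.1304/1230 ≈ 0.19198.

0.1920×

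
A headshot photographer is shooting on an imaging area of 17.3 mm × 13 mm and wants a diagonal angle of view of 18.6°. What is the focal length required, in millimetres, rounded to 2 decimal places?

66.07 mm

Sensor diagonal = √(17.3² + 13²) = √468.2900 ≈ 21.6400 mm.
From α = 2·arctan(d/2f) we get f = d / (2·tan(α/2)).
With d = 21.6400 mm and α/2 = 9.3°, tan(α/2) ≈ 0.16376, so f ≈ 21.6400 / 0.32751 ≈ 66.0738 mm.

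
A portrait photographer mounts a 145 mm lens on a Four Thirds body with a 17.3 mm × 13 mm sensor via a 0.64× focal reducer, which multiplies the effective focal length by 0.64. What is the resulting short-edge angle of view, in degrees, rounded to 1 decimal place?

Effective focal length f = 145 × 0.64 = 92.8 mm.
α = 2·arctan(13 / (2 × 92.8)) = 2·arctan(0.07004) ≈ 8.0133°.

8.0°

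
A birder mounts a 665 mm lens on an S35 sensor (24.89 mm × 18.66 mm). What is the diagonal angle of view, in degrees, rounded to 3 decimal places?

2.680°

Sensor diagonal = √(24.89² + 18.66²) = √967.7077 ≈ 31.1080 mm.
Angle of view α = 2·arctan(d/2f) with d = 31.1080 mm and f = 665 mm.
d/2f = 0.02339; arctan(0.02339) ≈ 1.3399°, so α ≈ 2.6797°.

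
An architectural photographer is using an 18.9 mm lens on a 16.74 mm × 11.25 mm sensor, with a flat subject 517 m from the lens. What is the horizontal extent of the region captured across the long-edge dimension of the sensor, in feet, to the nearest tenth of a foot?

1502.3 ft

dₒ: 517 m = 517000 mm.
Similar triangles through the lens centre give W/dₒ = w/dᵢ; with 1/f = 1/dₒ + 1/dᵢ this gives W = w·(dₒ − f)/f.
W = 16.74 mm × (517000 − 18.9) / 18.9 = 16.74 × 27353.4974 ≈ 457897.546 mm = 457897.546/304.8 ft = 1502.29 ft.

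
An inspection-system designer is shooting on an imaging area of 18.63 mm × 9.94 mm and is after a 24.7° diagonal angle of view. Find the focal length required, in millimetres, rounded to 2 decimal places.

48.22 mm

Sensor diagonal = √(18.63² + 9.94²) = √445.8805 ≈ 21.1159 mm.
From α = 2·arctan(d/2f) we get f = d / (2·tan(α/2)).
With d = 21.1159 mm and α/2 = 12.35°, tan(α/2) ≈ 0.21895, so f ≈ 21.1159 / 0.43790 ≈ 48.2209 mm.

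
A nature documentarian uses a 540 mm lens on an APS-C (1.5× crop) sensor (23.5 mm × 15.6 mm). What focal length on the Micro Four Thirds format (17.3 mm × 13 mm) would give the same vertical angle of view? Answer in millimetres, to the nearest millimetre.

Equal angle of view means equal height/f ratio, so f₂ = f₁ · (height₂/height₁) = 540 × 13/15.6.
f₂ = 540 × 0.83333 ≈ 450.000 mm.

450 mm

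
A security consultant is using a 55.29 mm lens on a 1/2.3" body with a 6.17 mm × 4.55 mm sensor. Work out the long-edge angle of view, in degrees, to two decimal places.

Angle of view α = 2·arctan(w/2f) with w = 6.17 mm and f = 55.29 mm.
w/2f = 0.05580; arctan(0.05580) ≈ 3.1936°, so α ≈ 6.3872°.

6.39°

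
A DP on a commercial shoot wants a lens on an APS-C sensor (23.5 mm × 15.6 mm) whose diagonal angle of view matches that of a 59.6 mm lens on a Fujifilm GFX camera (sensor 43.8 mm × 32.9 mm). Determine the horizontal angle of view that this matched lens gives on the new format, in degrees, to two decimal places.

41.90°

Sensor diagonal = √(43.8² + 32.9²) = √3000.8500 ≈ 54.7800 mm.
Sensor diagonal = √(23.5² + 15.6²) = √795.6100 ≈ 28.2066 mm.
Equal diagonal AOV ⇒ f₂ = f₁ · 28.2066/54.7800 = 59.6 × 0.51491 ≈ 30.6884 mm.
Horizontal AOV on the new format = 2·arctan(23.5 / (2 × 30.6884)) = 2·arctan(0.38288) ≈ 41.9018°.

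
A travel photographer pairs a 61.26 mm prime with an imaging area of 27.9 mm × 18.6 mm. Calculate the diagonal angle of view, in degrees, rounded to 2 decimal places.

30.61°

Sensor diagonal = √(27.9² + 18.6²) = √1124.3700 ≈ 33.5316 mm.
Angle of view α = 2·arctan(d/2f) with d = 33.5316 mm and f = 61.26 mm.
d/2f = 0.27368; arctan(0.27368) ≈ 15.3061°, so α ≈ 30.6121°.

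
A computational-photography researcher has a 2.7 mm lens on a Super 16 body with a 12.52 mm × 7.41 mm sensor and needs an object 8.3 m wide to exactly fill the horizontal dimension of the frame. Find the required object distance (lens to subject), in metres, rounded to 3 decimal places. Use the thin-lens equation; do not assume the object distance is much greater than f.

1.793 m

W: 8.3 m = 8300 mm.
Magnification m = w/W = dᵢ/dₒ; combined with 1/f = 1/dₒ + 1/dᵢ this gives dₒ = f·(1 + W/w).
dₒ = 2.7 mm × (1 + 8300/12.52) = 2.7 × 663.9393 ≈ 1792.636 mm = 1.79264 m.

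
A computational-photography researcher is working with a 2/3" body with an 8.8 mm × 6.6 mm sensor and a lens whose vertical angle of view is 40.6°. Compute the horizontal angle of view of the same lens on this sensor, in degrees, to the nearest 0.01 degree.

From the vertical AOV: f = 6.6 / (2·tan(20.3°)) = 6.6 / 0.73982 ≈ 8.9211 mm.
Horizontal AOV = 2·arctan(8.8 / (2 × 8.9211)) = 2·arctan(0.49321) ≈ 52.5064°.

52.51°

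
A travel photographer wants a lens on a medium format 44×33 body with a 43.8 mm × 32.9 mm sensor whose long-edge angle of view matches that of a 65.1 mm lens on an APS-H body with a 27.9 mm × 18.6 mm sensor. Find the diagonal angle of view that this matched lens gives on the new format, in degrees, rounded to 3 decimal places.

30.006°

Equal long-edge AOV ⇒ f₂ = f₁ · 43.8/27.9 = 65.1 × 1.56989 ≈ 102.2000 mm.
Sensor diagonal = √(43.8² + 32.9²) = √3000.8500 ≈ 54.7800 mm.
Diagonal AOV on the new format = 2·arctan(54.7800 / (2 × 102.2000)) = 2·arctan(0.26800) ≈ 30.0059°.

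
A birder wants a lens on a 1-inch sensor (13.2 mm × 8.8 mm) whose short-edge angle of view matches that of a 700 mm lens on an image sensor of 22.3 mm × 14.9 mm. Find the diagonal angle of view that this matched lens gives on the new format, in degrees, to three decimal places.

Equal short-edge AOV ⇒ f₂ = f₁ · 8.8/14.9 = 700 × 0.59060 ≈ 413.4228 mm.
Sensor diagonal = √(13.2² + 8.8²) = √251.6800 ≈ 15.8644 mm.
Diagonal AOV on the new format = 2·arctan(15.8644 / (2 × 413.4228)) = 2·arctan(0.01919) ≈ 2.1984°.

2.198°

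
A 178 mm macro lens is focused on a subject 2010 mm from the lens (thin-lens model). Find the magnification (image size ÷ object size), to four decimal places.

Thin lens: 1/f = 1/dₒ + 1/dᵢ → 1/dᵢ = 1/178 − 1/2010 = 0.0051205 mm⁻¹, so dᵢ ≈ 195.2948 mm.
Magnification m = dᵢ/dₒ = 195.2948/2010 ≈ 0.09716.

0.0972×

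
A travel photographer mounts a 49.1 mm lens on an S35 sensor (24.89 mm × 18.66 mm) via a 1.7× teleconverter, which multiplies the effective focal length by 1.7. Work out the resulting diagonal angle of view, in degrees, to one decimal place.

21.1°

Effective focal length f = 49.1 × 1.7 = 83.47 mm.
Sensor diagonal = √(24.89² + 18.66²) = √967.7077 ≈ 31.1080 mm.
α = 2·arctan(31.108 / (2 × 83.47)) = 2·arctan(0.18634) ≈ 21.1111°.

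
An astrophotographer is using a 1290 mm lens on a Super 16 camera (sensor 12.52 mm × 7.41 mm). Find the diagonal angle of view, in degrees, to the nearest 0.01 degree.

Sensor diagonal = √(12.52² + 7.41²) = √211.6585 ≈ 14.5485 mm.
Angle of view α = 2·arctan(d/2f) with d = 14.5485 mm and f = 1290 mm.
d/2f = 0.00564; arctan(0.00564) ≈ 0.3231°, so α ≈ 0.6462°.

0.65°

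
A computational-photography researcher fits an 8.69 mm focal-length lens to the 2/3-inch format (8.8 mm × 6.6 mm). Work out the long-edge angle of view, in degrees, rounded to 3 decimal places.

53.709°

Angle of view α = 2·arctan(w/2f) with w = 8.8 mm and f = 8.69 mm.
w/2f = 0.50633; arctan(0.50633) ≈ 26.8544°, so α ≈ 53.7088°.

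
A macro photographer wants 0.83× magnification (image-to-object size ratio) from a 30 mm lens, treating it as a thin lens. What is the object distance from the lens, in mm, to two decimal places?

With m = dᵢ/dₒ and 1/f = 1/dₒ + 1/dᵢ, substituting dᵢ = m·dₒ gives 1/f = (1 + 1/m)/dₒ, hence dₒ = f·(1 + 1/m).
dₒ = 30 × (1 + 1/0.83) = 30 × 2.20482 ≈ 66.145 mm.

66.14 mm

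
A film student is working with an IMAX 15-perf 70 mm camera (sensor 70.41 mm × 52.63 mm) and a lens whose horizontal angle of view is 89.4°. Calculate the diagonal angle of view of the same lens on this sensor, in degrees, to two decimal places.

From the horizontal AOV: f = 70.41 / (2·tan(44.7°)) = 70.41 / 1.97916 ≈ 35.5756 mm.
Sensor diagonal = √(70.41² + 52.63²) = √7727.4850 ≈ 87.9061 mm.
Diagonal AOV = 2·arctan(87.9061 / (2 × 35.5756)) = 2·arctan(1.23548) ≈ 102.0266°.

102.03°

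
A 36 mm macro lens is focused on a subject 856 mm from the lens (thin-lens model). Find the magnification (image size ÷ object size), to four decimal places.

Thin lens: 1/f = 1/dₒ + 1/dᵢ → 1/dᵢ = 1/36 − 1/856 = 0.0266096 mm⁻¹, so dᵢ ≈ 37.5805 mm.
Magnification m = dᵢ/dₒ = 37.5805/856 ≈ 0.04390.

0.0439×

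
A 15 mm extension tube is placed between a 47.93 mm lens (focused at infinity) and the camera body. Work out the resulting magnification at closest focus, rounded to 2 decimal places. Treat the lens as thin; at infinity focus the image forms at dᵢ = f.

The tube moves the image plane from f to f + e, so dᵢ = 47.93 + 15 = 62.93 mm. Focus is achieved when 1/f = 1/dₒ + 1/dᵢ, giving dₒ = 1/(1/f − 1/(f+e)).
Magnification m = dᵢ/dₒ = (f+e)·(1/f − 1/(f+e)) = e/f = 15/47.93 ≈ 0.3130.

0.31×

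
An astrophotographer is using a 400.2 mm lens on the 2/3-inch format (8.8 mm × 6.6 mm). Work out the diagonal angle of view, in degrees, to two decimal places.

Sensor diagonal = √(8.8² + 6.6²) = √121.0000 ≈ 11.0000 mm.
Angle of view α = 2·arctan(d/2f) with d = 11.0000 mm and f = 400.2 mm.
d/2f = 0.01374; arctan(0.01374) ≈ 0.7874°, so α ≈ 1.5747°.

1.57°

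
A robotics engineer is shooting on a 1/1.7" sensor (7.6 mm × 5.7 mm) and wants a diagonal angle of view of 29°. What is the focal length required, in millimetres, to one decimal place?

Sensor diagonal = √(7.6² + 5.7²) = √90.2500 ≈ 9.5000 mm.
From α = 2·arctan(d/2f) we get f = d / (2·tan(α/2)).
With d = 9.5000 mm and α/2 = 14.5°, tan(α/2) ≈ 0.25862, so f ≈ 9.5000 / 0.51724 ≈ 18.3669 mm.

18.4 mm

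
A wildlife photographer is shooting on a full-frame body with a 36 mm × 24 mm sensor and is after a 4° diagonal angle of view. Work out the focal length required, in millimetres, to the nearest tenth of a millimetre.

619.5 mm

Sensor diagonal = √(36² + 24²) = √1872.0000 ≈ 43.2666 mm.
From α = 2·arctan(d/2f) we get f = d / (2·tan(α/2)).
With d = 43.2666 mm and α/2 = 2°, tan(α/2) ≈ 0.03492, so f ≈ 43.2666 / 0.06984 ≈ 619.4969 mm.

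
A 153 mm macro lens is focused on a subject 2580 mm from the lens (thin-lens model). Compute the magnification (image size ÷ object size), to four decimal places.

0.0630×

Thin lens: 1/f = 1/dₒ + 1/dᵢ → 1/dᵢ = 1/153 − 1/2580 = 0.0061484 mm⁻¹, so dᵢ ≈ 162.6452 mm.
Magnification m = dᵢ/dₒ = 162.6452/2580 ≈ 0.06304.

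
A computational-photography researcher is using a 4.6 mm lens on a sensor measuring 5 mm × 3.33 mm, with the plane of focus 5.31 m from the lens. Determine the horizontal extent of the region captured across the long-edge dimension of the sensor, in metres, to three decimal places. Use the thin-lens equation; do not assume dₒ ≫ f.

5.767 m

dₒ: 5.31 m = 5310 mm.
Similar triangles through the lens centre give W/dₒ = w/dᵢ; with 1/f = 1/dₒ + 1/dᵢ this gives W = w·(dₒ − f)/f.
W = 5 mm × (5310 − 4.6) / 4.6 = 5 × 1153.3478 ≈ 5766.739 mm = 5.76674 m.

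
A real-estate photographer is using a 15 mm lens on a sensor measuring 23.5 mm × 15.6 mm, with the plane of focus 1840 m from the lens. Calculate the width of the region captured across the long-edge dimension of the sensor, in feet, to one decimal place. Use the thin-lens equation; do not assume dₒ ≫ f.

dₒ: 1840 m = 1.84e+06 mm.
Similar triangles through the lens centre give W/dₒ = w/dᵢ; with 1/f = 1/dₒ + 1/dᵢ this gives W = w·(dₒ − f)/f.
W = 23.5 mm × (1.84e+06 − 15) / 15 = 23.5 × 122665.6667 ≈ 2882643.167 mm = 2882643.167/304.8 ft = 9457.49 ft.

9457.5 ft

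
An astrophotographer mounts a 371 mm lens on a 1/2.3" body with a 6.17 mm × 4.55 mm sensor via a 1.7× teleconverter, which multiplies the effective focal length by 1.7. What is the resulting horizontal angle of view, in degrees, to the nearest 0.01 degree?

0.56°

Effective focal length f = 371 × 1.7 = 630.7 mm.
α = 2·arctan(6.17 / (2 × 630.7)) = 2·arctan(0.00489) ≈ 0.5605°.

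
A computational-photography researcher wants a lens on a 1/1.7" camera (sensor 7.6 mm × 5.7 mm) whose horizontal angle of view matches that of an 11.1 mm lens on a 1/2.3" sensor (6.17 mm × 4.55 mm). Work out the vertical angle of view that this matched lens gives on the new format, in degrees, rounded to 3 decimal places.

Equal horizontal AOV ⇒ f₂ = f₁ · 7.6/6.17 = 11.1 × 1.23177 ≈ 13.6726 mm.
Vertical AOV on the new format = 2·arctan(5.7 / (2 × 13.6726)) = 2·arctan(0.20845) ≈ 23.5489°.

23.549°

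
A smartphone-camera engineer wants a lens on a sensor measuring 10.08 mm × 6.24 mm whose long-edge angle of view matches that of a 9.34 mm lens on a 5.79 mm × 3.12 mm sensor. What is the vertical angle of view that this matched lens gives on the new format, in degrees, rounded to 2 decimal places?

21.72°

Equal long-edge AOV ⇒ f₂ = f₁ · 10.08/5.79 = 9.34 × 1.74093 ≈ 16.2603 mm.
Vertical AOV on the new format = 2·arctan(6.24 / (2 × 16.2603)) = 2·arctan(0.19188) ≈ 21.7236°.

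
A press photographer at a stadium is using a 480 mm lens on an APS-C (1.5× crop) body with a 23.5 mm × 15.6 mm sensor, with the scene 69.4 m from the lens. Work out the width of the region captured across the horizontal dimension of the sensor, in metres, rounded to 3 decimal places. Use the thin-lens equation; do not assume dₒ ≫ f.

3.374 m

dₒ: 69.4 m = 69400 mm.
Similar triangles through the lens centre give W/dₒ = w/dᵢ; with 1/f = 1/dₒ + 1/dᵢ this gives W = w·(dₒ − f)/f.
W = 23.5 mm × (69400 − 480) / 480 = 23.5 × 143.5833 ≈ 3374.208 mm = 3.37421 m.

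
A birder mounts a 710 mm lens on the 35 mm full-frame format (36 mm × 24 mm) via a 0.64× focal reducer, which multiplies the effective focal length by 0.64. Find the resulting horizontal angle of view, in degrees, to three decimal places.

Effective focal length f = 710 × 0.64 = 454.4 mm.
α = 2·arctan(36 / (2 × 454.4)) = 2·arctan(0.03961) ≈ 4.5369°.

4.537°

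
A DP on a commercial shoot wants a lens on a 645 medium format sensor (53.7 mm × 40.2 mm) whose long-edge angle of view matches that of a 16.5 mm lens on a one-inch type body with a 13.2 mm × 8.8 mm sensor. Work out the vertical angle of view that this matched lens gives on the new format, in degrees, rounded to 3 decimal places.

33.340°

Equal long-edge AOV ⇒ f₂ = f₁ · 53.7/13.2 = 16.5 × 4.06818 ≈ 67.1250 mm.
Vertical AOV on the new format = 2·arctan(40.2 / (2 × 67.1250)) = 2·arctan(0.29944) ≈ 33.3397°.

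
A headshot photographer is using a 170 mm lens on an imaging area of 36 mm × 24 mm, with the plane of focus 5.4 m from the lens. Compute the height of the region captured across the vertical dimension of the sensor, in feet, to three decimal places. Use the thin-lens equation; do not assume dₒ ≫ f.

2.422 ft

dₒ: 5.4 m = 5400 mm.
Similar triangles through the lens centre give W/dₒ = h/dᵢ; with 1/f = 1/dₒ + 1/dᵢ this gives W = h·(dₒ − f)/f.
W = 24 mm × (5400 − 170) / 170 = 24 × 30.7647 ≈ 738.353 mm = 738.353/304.8 ft = 2.42242 ft.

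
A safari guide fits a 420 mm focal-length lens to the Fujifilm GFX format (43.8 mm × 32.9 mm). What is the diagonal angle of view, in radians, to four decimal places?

Sensor diagonal = √(43.8² + 32.9²) = √3000.8500 ≈ 54.7800 mm.
Angle of view α = 2·arctan(d/2f) with d = 54.7800 mm and f = 420 mm.
d/2f = 0.06521; arctan(0.06521) ≈ 0.0651 rad, so α ≈ 0.1302 rad.

0.1302 rad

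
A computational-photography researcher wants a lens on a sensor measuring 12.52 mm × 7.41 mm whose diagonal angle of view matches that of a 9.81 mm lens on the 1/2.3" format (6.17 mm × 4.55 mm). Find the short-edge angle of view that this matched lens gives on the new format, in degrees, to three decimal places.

22.511°

Sensor diagonal = √(6.17² + 4.55²) = √58.7714 ≈ 7.6663 mm.
Sensor diagonal = √(12.52² + 7.41²) = √211.6585 ≈ 14.5485 mm.
Equal diagonal AOV ⇒ f₂ = f₁ · 14.5485/7.6663 = 9.81 × 1.89773 ≈ 18.6167 mm.
Short-edge AOV on the new format = 2·arctan(7.41 / (2 × 18.6167)) = 2·arctan(0.19901) ≈ 22.5112°.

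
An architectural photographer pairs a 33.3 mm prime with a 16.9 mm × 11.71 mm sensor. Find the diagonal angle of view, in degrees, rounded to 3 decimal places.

Sensor diagonal = √(16.9² + 11.71²) = √422.7341 ≈ 20.5605 mm.
Angle of view α = 2·arctan(d/2f) with d = 20.5605 mm and f = 33.3 mm.
d/2f = 0.30872; arctan(0.30872) ≈ 17.1563°, so α ≈ 34.3126°.

34.313°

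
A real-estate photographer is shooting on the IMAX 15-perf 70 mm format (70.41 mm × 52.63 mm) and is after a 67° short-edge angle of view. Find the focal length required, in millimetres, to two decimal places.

39.76 mm

From α = 2·arctan(h/2f) we get f = h / (2·tan(α/2)).
With h = 52.63 mm and α/2 = 33.5°, tan(α/2) ≈ 0.66189, so f ≈ 52.63 / 1.32377 ≈ 39.7576 mm.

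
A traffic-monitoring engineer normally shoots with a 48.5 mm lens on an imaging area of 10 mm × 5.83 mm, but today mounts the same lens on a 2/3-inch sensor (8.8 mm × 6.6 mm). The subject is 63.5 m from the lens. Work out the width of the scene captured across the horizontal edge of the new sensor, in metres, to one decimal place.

The focal length stays 48.5 mm; the relevant sensor dimension is now w = 8.8 mm. Object distance dₒ = 63.5 m = 63500 mm.
Thin-lens field width W = w·(dₒ − f)/f = 8.8 × (63500 − 48.5)/48.5 ≈ 11512.849 mm = 11.5128 m.

11.5 m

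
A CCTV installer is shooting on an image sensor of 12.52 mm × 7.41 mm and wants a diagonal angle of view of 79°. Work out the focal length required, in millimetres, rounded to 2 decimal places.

Sensor diagonal = √(12.52² + 7.41²) = √211.6585 ≈ 14.5485 mm.
From α = 2·arctan(d/2f) we get f = d / (2·tan(α/2)).
With d = 14.5485 mm and α/2 = 39.5°, tan(α/2) ≈ 0.82434, so f ≈ 14.5485 / 1.64867 ≈ 8.8244 mm.

8.82 mm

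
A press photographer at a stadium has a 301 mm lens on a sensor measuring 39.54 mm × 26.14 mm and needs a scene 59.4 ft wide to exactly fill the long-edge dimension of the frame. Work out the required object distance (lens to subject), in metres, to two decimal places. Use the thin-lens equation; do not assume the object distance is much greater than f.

138.13 m

W: 59.4 ft × 304.8 mm/ft = 18105.12 mm.
Magnification m = w/W = dᵢ/dₒ; combined with 1/f = 1/dₒ + 1/dᵢ this gives dₒ = f·(1 + W/w).
dₒ = 301 mm × (1 + 18105.1/39.54) = 301 × 458.8938 ≈ 138127.023 mm = 138.127 m.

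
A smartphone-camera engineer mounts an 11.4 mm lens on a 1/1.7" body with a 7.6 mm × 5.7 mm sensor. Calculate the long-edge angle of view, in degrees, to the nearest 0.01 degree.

36.87°

Angle of view α = 2·arctan(w/2f) with w = 7.6 mm and f = 11.4 mm.
w/2f = 0.33333; arctan(0.33333) ≈ 18.4349°, so α ≈ 36.8699°.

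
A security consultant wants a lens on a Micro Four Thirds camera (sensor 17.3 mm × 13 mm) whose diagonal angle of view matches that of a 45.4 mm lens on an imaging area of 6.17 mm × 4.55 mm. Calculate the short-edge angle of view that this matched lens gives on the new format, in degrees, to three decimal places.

Sensor diagonal = √(6.17² + 4.55²) = √58.7714 ≈ 7.6663 mm.
Sensor diagonal = √(17.3² + 13²) = √468.2900 ≈ 21.6400 mm.
Equal diagonal AOV ⇒ f₂ = f₁ · 21.6400/7.6663 = 45.4 × 2.82276 ≈ 128.1534 mm.
Short-edge AOV on the new format = 2·arctan(13 / (2 × 128.1534)) = 2·arctan(0.05072) ≈ 5.8072°.

5.807°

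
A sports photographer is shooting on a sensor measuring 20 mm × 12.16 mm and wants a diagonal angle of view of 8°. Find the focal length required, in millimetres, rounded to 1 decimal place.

167.4 mm

Sensor diagonal = √(20² + 12.16²) = √547.8656 ≈ 23.4065 mm.
From α = 2·arctan(d/2f) we get f = d / (2·tan(α/2)).
With d = 23.4065 mm and α/2 = 4°, tan(α/2) ≈ 0.06993, so f ≈ 23.4065 / 0.13985 ≈ 167.3645 mm.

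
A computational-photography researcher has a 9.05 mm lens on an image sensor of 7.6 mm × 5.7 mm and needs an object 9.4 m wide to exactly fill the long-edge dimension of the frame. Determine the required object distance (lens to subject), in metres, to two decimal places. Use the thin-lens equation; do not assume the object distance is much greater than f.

W: 9.4 m = 9400 mm.
Magnification m = w/W = dᵢ/dₒ; combined with 1/f = 1/dₒ + 1/dᵢ this gives dₒ = f·(1 + W/w).
dₒ = 9.05 mm × (1 + 9400/7.6) = 9.05 × 1237.8421 ≈ 11202.471 mm = 11.2025 m.

11.20 m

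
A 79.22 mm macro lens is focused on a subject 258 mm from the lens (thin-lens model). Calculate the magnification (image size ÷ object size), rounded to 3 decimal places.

Thin lens: 1/f = 1/dₒ + 1/dᵢ → 1/dᵢ = 1/79.22 − 1/258 = 0.0087471 mm⁻¹, so dᵢ ≈ 114.3235 mm.
Magnification m = dᵢ/dₒ = 114.3235/258 ≈ 0.44311.

0.443×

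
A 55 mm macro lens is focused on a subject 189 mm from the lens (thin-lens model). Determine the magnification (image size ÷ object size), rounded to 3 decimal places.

Thin lens: 1/f = 1/dₒ + 1/dᵢ → 1/dᵢ = 1/55 − 1/189 = 0.0128908 mm⁻¹, so dᵢ ≈ 77.5746 mm.
Magnification m = dᵢ/dₒ = 77.5746/189 ≈ 0.41045.

0.410×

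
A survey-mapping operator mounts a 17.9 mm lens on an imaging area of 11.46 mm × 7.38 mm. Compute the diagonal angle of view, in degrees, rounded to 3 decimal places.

Sensor diagonal = √(11.46² + 7.38²) = √185.7960 ≈ 13.6307 mm.
Angle of view α = 2·arctan(d/2f) with d = 13.6307 mm and f = 17.9 mm.
d/2f = 0.38075; arctan(0.38075) ≈ 20.8441°, so α ≈ 41.6882°.

41.688°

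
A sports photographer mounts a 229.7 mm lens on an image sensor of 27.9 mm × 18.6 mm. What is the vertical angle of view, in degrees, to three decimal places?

4.637°

Angle of view α = 2·arctan(h/2f) with h = 18.6 mm and f = 229.7 mm.
h/2f = 0.04049; arctan(0.04049) ≈ 2.3185°, so α ≈ 4.6370°.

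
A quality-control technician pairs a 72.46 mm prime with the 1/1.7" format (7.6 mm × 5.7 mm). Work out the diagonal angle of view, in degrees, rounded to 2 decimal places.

7.50°

Sensor diagonal = √(7.6² + 5.7²) = √90.2500 ≈ 9.5000 mm.
Angle of view α = 2·arctan(d/2f) with d = 9.5000 mm and f = 72.46 mm.
d/2f = 0.06555; arctan(0.06555) ≈ 3.7506°, so α ≈ 7.5011°.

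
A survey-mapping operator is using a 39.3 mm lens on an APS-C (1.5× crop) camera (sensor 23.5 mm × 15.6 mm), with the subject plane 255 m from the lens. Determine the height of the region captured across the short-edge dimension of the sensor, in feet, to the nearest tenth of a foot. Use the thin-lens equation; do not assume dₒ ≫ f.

dₒ: 255 m = 255000 mm.
Similar triangles through the lens centre give W/dₒ = h/dᵢ; with 1/f = 1/dₒ + 1/dᵢ this gives W = h·(dₒ − f)/f.
W = 15.6 mm × (255000 − 39.3) / 39.3 = 15.6 × 6487.5496 ≈ 101205.774 mm = 101205.774/304.8 ft = 332.04 ft.

332.0 ft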